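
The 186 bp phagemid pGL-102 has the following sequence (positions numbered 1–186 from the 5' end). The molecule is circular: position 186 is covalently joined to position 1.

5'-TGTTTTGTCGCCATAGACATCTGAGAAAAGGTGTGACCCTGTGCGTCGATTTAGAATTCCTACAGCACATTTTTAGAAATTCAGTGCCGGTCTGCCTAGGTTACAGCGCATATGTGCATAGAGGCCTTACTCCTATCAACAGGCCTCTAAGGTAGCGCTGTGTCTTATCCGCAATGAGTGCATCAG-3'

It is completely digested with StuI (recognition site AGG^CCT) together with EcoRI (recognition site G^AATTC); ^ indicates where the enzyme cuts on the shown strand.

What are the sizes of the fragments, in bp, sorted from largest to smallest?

StuI sites (AGGCCT) start at positions 122, 141.
StuI cuts after base 3 of each site, so after positions 124, 143.
The EcoRI site (GAATTC) starts at position 54.
EcoRI cuts after the first base of each site, so after position 54.
Combined cut positions: 54, 124, 143.
Circular molecule, 3 cuts → 3 fragments:
  55–124 → 70 bp
  125–143 → 19 bp
  144–186 then 1–54 → 43 + 54 = 97 bp
Sorted largest to smallest: 97, 70, 19 bp.

97, 70, 19 bp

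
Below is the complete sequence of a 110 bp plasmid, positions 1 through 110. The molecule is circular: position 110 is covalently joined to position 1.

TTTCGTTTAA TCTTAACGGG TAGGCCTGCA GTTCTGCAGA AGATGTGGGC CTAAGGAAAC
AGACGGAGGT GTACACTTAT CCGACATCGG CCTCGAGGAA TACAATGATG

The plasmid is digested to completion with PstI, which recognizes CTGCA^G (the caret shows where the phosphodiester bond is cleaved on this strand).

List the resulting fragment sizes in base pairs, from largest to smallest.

PstI sites (CTGCAG) start at positions 26, 34.
PstI cuts after base 5 of each site (before the last base), so after positions 30, 38.
Circular molecule, 2 cuts → 2 fragments:
  31–38 → 8 bp
  39–110 then 1–30 → 72 + 30 = 102 bp
Sorted largest to smallest: 102, 8 bp.

102, 8 bp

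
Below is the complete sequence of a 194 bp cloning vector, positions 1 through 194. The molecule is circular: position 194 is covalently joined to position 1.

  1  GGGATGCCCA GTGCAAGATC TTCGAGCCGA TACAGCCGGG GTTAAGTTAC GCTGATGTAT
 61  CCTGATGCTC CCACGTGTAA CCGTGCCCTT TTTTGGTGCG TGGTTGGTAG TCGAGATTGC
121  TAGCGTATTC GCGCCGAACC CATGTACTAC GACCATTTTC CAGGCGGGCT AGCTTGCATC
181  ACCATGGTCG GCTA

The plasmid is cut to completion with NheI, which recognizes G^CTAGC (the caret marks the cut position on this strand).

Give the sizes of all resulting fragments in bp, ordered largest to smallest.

NheI sites (GCTAGC) start at positions 119, 168.
NheI cuts after the first base of each site, so after positions 119, 168.
Circular molecule, 2 cuts → 2 fragments:
  120–168 → 49 bp
  169–194 then 1–119 → 26 + 119 = 145 bp
Sorted largest to smallest: 145, 49 bp.

145, 49 bp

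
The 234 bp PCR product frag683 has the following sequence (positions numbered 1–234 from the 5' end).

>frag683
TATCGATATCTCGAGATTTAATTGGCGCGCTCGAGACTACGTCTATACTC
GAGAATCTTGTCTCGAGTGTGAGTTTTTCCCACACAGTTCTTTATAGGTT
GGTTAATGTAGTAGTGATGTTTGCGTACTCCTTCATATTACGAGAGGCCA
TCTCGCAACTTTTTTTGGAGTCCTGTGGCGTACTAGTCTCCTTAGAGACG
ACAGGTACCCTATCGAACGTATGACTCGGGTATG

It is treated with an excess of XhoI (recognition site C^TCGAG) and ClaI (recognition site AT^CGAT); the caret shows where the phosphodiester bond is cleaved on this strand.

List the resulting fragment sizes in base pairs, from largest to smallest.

XhoI sites (CTCGAG) start at positions 10, 30, 48, 62.
XhoI cuts after the first base of each site, so after positions 10, 30, 48, 62.
The ClaI site (ATCGAT) starts at position 2.
ClaI cuts after base 2 of each site, so after position 3.
Combined cut positions: 3, 10, 30, 48, 62.
Linear molecule, 5 cuts → 6 fragments:
  1–3 → 3 bp
  4–10 → 7 bp
  11–30 → 20 bp
  31–48 → 18 bp
  49–62 → 14 bp
  63–234 → 172 bp
Sorted largest to smallest: 172, 20, 18, 14, 7, 3 bp.

172, 20, 18, 14, 7, 3 bp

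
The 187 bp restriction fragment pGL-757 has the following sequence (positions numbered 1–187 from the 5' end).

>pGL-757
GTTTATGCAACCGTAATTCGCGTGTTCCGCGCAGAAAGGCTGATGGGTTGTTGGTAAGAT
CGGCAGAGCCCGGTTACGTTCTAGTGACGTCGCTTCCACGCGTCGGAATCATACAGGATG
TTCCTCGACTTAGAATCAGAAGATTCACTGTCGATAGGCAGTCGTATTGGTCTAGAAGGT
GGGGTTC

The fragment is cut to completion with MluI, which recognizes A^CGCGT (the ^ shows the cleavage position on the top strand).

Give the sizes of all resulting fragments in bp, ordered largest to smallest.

The MluI site (ACGCGT) starts at position 98.
MluI cuts after the first base of each site, so after position 98.
Linear molecule, 1 cut → 2 fragments:
  1–98 → 98 bp
  99–187 → 89 bp
Sorted largest to smallest: 98, 89 bp.

98, 89 bp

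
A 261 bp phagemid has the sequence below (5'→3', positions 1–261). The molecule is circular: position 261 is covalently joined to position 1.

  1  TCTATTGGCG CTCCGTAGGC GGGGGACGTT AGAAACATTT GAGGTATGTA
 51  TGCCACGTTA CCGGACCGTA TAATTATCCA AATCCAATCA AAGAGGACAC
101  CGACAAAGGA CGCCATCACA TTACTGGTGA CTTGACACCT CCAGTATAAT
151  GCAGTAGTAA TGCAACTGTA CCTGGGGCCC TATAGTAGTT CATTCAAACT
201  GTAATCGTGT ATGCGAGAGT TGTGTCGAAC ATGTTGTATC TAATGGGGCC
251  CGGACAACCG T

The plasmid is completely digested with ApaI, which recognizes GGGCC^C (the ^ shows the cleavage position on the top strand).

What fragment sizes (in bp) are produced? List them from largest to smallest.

ApaI sites (GGGCCC) start at positions 175, 246.
ApaI cuts after base 5 of each site (before the last base), so after positions 179, 250.
Circular molecule, 2 cuts → 2 fragments:
  180–250 → 71 bp
  251–261 then 1–179 → 11 + 179 = 190 bp
Sorted largest to smallest: 190, 71 bp.

190, 71 bp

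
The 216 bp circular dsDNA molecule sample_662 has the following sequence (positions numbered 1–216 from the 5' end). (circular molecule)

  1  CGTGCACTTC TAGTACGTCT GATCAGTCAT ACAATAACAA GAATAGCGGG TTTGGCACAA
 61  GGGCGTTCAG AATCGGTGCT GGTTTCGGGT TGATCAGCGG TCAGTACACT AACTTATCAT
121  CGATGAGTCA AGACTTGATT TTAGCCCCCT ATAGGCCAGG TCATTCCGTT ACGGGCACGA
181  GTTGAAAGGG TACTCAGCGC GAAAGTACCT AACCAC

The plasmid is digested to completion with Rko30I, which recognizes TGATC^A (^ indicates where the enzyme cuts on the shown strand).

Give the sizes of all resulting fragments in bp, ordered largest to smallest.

145, 71 bp

Rko30I sites (TGATCA) start at positions 20, 91.
Rko30I cuts after base 5 of each site (before the last base), so after positions 24, 95.
Circular molecule, 2 cuts → 2 fragments:
  25–95 → 71 bp
  96–216 then 1–24 → 121 + 24 = 145 bp
Sorted largest to smallest: 145, 71 bp.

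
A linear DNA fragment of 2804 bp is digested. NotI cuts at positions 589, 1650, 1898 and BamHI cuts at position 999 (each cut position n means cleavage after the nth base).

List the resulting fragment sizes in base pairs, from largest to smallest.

Combined cut positions (sorted): 589, 999, 1650, 1898.
Linear molecule, 4 cuts → 5 fragments:
  589 − 0 = 589 bp
  999 − 589 = 410 bp
  1650 − 999 = 651 bp
  1898 − 1650 = 248 bp
  2804 − 1898 = 906 bp
Sorted largest to smallest: 906, 651, 589, 410, 248 bp.

906, 651, 589, 410, 248 bp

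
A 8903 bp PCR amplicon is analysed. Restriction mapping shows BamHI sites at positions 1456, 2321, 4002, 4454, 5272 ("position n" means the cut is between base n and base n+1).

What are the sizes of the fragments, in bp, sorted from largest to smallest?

3631, 1681, 1456, 865, 818, 452 bp

Linear molecule, 5 cuts → 6 fragments:
  1456 − 0 = 1456 bp
  2321 − 1456 = 865 bp
  4002 − 2321 = 1681 bp
  4454 − 4002 = 452 bp
  5272 − 4454 = 818 bp
  8903 − 5272 = 3631 bp
Sorted largest to smallest: 3631, 1681, 1456, 865, 818, 452 bp.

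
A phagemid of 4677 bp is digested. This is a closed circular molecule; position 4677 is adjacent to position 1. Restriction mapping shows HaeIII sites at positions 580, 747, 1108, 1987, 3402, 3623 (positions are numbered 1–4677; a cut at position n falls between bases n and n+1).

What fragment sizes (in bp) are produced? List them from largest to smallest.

1634, 1415, 879, 361, 221, 167 bp

Circular molecule, 6 cuts → 6 fragments:
  747 − 580 = 167 bp
  1108 − 747 = 361 bp
  1987 − 1108 = 879 bp
  3402 − 1987 = 1415 bp
  3623 − 3402 = 221 bp
  wrap: 4677 − 3623 + 580 = 1634 bp
Sorted largest to smallest: 1634, 1415, 879, 361, 221, 167 bp.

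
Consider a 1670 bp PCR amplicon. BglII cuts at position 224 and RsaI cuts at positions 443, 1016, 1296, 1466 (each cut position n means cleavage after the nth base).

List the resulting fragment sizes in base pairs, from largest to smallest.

Combined cut positions (sorted): 224, 443, 1016, 1296, 1466.
Linear molecule, 5 cuts → 6 fragments:
  224 − 0 = 224 bp
  443 − 224 = 219 bp
  1016 − 443 = 573 bp
  1296 − 1016 = 280 bp
  1466 − 1296 = 170 bp
  1670 − 1466 = 204 bp
Sorted largest to smallest: 573, 280, 224, 219, 204, 170 bp.

573, 280, 224, 219, 204, 170 bp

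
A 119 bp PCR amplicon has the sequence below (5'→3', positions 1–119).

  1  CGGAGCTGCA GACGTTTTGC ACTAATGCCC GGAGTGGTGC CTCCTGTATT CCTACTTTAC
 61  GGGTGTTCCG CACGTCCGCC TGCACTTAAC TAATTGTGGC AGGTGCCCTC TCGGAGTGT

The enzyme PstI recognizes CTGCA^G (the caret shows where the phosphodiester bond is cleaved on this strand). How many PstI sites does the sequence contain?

1

CTGCAG occurs starting at position 6.
PstI cuts at 1 site.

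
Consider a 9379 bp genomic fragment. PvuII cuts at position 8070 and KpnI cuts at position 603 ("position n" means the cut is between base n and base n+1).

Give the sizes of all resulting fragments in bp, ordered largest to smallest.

7467, 1309, 603 bp

Combined cut positions (sorted): 603, 8070.
Linear molecule, 2 cuts → 3 fragments:
  603 − 0 = 603 bp
  8070 − 603 = 7467 bp
  9379 − 8070 = 1309 bp
Sorted largest to smallest: 7467, 1309, 603 bp.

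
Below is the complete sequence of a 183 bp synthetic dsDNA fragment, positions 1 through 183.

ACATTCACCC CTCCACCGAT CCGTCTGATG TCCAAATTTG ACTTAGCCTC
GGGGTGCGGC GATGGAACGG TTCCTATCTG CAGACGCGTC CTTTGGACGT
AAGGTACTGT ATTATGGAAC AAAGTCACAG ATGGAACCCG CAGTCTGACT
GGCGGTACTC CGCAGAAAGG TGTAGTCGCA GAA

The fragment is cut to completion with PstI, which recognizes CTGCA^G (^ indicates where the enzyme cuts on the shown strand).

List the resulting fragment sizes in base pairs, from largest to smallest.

101, 82 bp

The PstI site (CTGCAG) starts at position 78.
PstI cuts after base 5 of each site (before the last base), so after position 82.
Linear molecule, 1 cut → 2 fragments:
  1–82 → 82 bp
  83–183 → 101 bp
Sorted largest to smallest: 101, 82 bp.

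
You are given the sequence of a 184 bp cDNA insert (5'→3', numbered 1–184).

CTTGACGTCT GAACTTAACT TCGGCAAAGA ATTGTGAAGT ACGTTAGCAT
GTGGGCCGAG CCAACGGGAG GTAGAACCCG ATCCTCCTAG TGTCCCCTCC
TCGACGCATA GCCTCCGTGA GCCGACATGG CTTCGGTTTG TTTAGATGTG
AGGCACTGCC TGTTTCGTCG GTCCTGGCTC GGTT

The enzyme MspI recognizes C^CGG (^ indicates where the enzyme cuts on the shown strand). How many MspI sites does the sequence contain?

No occurrence of CCGG is present in the sequence.
MspI does not cut: 0 sites.

0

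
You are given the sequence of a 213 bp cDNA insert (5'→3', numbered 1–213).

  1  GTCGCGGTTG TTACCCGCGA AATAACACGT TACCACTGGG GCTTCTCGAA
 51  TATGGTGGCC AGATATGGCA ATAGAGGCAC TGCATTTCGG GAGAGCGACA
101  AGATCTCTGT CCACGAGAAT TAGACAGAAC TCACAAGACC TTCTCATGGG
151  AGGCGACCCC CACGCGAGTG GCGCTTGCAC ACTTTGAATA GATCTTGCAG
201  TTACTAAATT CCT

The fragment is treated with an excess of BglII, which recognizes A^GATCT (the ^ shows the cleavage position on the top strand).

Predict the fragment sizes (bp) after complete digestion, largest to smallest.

BglII sites (AGATCT) start at positions 101, 190.
BglII cuts after the first base of each site, so after positions 101, 190.
Linear molecule, 2 cuts → 3 fragments:
  1–101 → 101 bp
  102–190 → 89 bp
  191–213 → 23 bp
Sorted largest to smallest: 101, 89, 23 bp.

101, 89, 23 bp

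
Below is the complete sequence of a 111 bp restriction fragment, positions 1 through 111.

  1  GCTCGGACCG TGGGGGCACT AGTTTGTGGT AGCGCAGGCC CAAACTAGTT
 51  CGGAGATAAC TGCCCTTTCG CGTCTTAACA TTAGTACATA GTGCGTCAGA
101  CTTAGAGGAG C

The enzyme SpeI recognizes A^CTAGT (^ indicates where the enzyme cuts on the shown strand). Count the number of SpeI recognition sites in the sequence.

2

ACTAGT occurs starting at positions 18, 44.
SpeI cuts at 2 sites.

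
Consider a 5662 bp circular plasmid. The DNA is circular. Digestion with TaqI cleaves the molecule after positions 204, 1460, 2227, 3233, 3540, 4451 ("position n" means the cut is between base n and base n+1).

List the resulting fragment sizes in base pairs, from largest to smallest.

1415, 1256, 1006, 911, 767, 307 bp

Circular molecule, 6 cuts → 6 fragments:
  1460 − 204 = 1256 bp
  2227 − 1460 = 767 bp
  3233 − 2227 = 1006 bp
  3540 − 3233 = 307 bp
  4451 − 3540 = 911 bp
  wrap: 5662 − 4451 + 204 = 1415 bp
Sorted largest to smallest: 1415, 1256, 1006, 911, 767, 307 bp.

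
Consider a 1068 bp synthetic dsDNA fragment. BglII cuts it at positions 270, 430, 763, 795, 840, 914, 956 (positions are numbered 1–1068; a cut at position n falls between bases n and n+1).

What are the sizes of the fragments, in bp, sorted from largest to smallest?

333, 270, 160, 112, 74, 45, 42, 32 bp

Linear molecule, 7 cuts → 8 fragments:
  270 − 0 = 270 bp
  430 − 270 = 160 bp
  763 − 430 = 333 bp
  795 − 763 = 32 bp
  840 − 795 = 45 bp
  914 − 840 = 74 bp
  956 − 914 = 42 bp
  1068 − 956 = 112 bp
Sorted largest to smallest: 333, 270, 160, 112, 74, 45, 42, 32 bp.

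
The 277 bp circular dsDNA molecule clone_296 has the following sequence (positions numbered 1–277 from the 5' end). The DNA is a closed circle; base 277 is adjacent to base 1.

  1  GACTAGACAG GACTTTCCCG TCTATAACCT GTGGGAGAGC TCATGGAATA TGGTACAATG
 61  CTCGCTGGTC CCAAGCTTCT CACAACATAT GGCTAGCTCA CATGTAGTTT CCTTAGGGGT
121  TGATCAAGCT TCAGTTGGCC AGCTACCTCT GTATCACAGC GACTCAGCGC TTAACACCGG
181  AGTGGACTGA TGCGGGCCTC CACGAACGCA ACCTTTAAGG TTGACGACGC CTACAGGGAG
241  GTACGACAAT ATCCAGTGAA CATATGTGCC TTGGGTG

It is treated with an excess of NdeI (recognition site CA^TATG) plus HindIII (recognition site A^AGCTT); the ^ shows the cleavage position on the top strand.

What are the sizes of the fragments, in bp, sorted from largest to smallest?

136, 88, 39, 14 bp

NdeI sites (CATATG) start at positions 86, 261.
NdeI cuts after base 2 of each site, so after positions 87, 262.
HindIII sites (AAGCTT) start at positions 73, 126.
HindIII cuts after the first base of each site, so after positions 73, 126.
Combined cut positions: 73, 87, 126, 262.
Circular molecule, 4 cuts → 4 fragments:
  74–87 → 14 bp
  88–126 → 39 bp
  127–262 → 136 bp
  263–277 then 1–73 → 15 + 73 = 88 bp
Sorted largest to smallest: 136, 88, 39, 14 bp.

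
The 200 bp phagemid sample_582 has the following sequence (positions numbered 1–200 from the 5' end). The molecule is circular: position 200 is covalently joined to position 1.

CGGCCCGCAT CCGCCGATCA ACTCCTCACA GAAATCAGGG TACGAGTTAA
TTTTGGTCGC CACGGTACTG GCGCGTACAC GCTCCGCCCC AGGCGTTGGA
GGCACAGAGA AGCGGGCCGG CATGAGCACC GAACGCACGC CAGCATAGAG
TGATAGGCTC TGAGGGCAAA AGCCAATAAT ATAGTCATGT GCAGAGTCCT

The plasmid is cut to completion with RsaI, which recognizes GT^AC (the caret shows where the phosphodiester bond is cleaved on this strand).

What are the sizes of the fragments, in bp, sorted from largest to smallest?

165, 25, 10 bp

RsaI sites (GTAC) start at positions 40, 65, 75.
RsaI cuts after base 2 of each site, so after positions 41, 66, 76.
Circular molecule, 3 cuts → 3 fragments:
  42–66 → 25 bp
  67–76 → 10 bp
  77–200 then 1–41 → 124 + 41 = 165 bp
Sorted largest to smallest: 165, 25, 10 bp.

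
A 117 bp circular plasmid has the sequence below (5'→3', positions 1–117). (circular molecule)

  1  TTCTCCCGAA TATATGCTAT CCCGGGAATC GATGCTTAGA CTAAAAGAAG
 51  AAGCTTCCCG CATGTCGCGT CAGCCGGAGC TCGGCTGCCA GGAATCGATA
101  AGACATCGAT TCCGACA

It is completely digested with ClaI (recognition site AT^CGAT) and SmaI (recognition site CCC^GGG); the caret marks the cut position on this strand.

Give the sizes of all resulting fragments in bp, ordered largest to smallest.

ClaI sites (ATCGAT) start at positions 28, 94, 105.
ClaI cuts after base 2 of each site, so after positions 29, 95, 106.
The SmaI site (CCCGGG) starts at position 21.
SmaI cuts after base 3 of each site, so after position 23.
Combined cut positions: 23, 29, 95, 106.
Circular molecule, 4 cuts → 4 fragments:
  24–29 → 6 bp
  30–95 → 66 bp
  96–106 → 11 bp
  107–117 then 1–23 → 11 + 23 = 34 bp
Sorted largest to smallest: 66, 34, 11, 6 bp.

66, 34, 11, 6 bp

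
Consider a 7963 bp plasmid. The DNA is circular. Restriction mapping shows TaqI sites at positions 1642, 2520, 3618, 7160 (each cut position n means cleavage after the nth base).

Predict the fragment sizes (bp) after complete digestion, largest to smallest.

Circular molecule, 4 cuts → 4 fragments:
  2520 − 1642 = 878 bp
  3618 − 2520 = 1098 bp
  7160 − 3618 = 3542 bp
  wrap: 7963 − 7160 + 1642 = 2445 bp
Sorted largest to smallest: 3542, 2445, 1098, 878 bp.

3542, 2445, 1098, 878 bp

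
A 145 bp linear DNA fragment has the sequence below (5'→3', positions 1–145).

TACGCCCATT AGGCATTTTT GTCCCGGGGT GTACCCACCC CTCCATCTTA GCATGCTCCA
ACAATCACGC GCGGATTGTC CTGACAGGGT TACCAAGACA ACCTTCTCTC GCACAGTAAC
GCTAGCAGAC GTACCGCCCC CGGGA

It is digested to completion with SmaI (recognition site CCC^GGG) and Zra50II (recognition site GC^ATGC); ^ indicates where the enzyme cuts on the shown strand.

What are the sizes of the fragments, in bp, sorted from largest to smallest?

SmaI sites (CCCGGG) start at positions 23, 139.
SmaI cuts after base 3 of each site, so after positions 25, 141.
The Zra50II site (GCATGC) starts at position 51.
Zra50II cuts after base 2 of each site, so after position 52.
Combined cut positions: 25, 52, 141.
Linear molecule, 3 cuts → 4 fragments:
  1–25 → 25 bp
  26–52 → 27 bp
  53–141 → 89 bp
  142–145 → 4 bp
Sorted largest to smallest: 89, 27, 25, 4 bp.

89, 27, 25, 4 bp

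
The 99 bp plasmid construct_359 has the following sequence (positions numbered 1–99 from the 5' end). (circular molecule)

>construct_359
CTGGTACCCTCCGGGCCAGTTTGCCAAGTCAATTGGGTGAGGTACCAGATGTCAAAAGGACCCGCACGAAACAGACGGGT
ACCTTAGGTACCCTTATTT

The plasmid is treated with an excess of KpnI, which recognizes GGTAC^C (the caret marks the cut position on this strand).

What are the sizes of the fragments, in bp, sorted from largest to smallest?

38, 37, 15, 9 bp

KpnI sites (GGTACC) start at positions 3, 41, 78, 87.
KpnI cuts after base 5 of each site (before the last base), so after positions 7, 45, 82, 91.
Circular molecule, 4 cuts → 4 fragments:
  8–45 → 38 bp
  46–82 → 37 bp
  83–91 → 9 bp
  92–99 then 1–7 → 8 + 7 = 15 bp
Sorted largest to smallest: 38, 37, 15, 9 bp.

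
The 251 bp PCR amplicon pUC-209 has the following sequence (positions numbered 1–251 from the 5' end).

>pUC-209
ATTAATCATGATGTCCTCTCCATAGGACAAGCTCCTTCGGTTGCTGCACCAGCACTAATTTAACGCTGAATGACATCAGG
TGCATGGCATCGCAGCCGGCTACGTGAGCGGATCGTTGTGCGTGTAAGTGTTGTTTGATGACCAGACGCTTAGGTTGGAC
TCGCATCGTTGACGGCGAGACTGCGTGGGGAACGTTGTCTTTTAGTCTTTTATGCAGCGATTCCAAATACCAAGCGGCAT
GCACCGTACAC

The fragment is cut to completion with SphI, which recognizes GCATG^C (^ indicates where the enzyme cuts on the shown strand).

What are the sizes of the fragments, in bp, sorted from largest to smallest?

241, 10 bp

The SphI site (GCATGC) starts at position 237.
SphI cuts after base 5 of each site (before the last base), so after position 241.
Linear molecule, 1 cut → 2 fragments:
  1–241 → 241 bp
  242–251 → 10 bp
Sorted largest to smallest: 241, 10 bp.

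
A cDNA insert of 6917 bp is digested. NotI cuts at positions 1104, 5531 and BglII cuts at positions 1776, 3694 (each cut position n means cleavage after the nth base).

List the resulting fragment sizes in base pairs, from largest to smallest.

1918, 1837, 1386, 1104, 672 bp

Combined cut positions (sorted): 1104, 1776, 3694, 5531.
Linear molecule, 4 cuts → 5 fragments:
  1104 − 0 = 1104 bp
  1776 − 1104 = 672 bp
  3694 − 1776 = 1918 bp
  5531 − 3694 = 1837 bp
  6917 − 5531 = 1386 bp
Sorted largest to smallest: 1918, 1837, 1386, 1104, 672 bp.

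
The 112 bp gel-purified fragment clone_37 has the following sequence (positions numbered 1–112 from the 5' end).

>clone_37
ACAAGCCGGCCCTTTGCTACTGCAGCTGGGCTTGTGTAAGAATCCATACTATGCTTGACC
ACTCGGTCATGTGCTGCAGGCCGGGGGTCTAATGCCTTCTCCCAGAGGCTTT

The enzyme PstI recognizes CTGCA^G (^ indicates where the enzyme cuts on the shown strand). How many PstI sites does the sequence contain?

CTGCAG occurs starting at positions 20, 74.
PstI cuts at 2 sites.

2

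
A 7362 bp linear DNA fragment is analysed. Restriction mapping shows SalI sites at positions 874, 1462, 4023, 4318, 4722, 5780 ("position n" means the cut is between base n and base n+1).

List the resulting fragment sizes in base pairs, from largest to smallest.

Linear molecule, 6 cuts → 7 fragments:
  874 − 0 = 874 bp
  1462 − 874 = 588 bp
  4023 − 1462 = 2561 bp
  4318 − 4023 = 295 bp
  4722 − 4318 = 404 bp
  5780 − 4722 = 1058 bp
  7362 − 5780 = 1582 bp
Sorted largest to smallest: 2561, 1582, 1058, 874, 588, 404, 295 bp.

2561, 1582, 1058, 874, 588, 404, 295 bp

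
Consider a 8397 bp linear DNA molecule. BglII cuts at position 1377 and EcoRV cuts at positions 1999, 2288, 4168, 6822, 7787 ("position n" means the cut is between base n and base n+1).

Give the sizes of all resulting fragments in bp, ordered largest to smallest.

Combined cut positions (sorted): 1377, 1999, 2288, 4168, 6822, 7787.
Linear molecule, 6 cuts → 7 fragments:
  1377 − 0 = 1377 bp
  1999 − 1377 = 622 bp
  2288 − 1999 = 289 bp
  4168 − 2288 = 1880 bp
  6822 − 4168 = 2654 bp
  7787 − 6822 = 965 bp
  8397 − 7787 = 610 bp
Sorted largest to smallest: 2654, 1880, 1377, 965, 622, 610, 289 bp.

2654, 1880, 1377, 965, 622, 610, 289 bp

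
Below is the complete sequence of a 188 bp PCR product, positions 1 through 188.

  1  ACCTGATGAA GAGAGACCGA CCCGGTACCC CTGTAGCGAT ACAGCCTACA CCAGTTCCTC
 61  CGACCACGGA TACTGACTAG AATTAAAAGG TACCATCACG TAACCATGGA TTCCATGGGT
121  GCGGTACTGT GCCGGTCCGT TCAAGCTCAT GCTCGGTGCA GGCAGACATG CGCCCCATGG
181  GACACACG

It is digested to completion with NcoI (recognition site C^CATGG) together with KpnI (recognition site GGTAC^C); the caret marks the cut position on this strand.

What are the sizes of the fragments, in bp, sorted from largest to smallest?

NcoI sites (CCATGG) start at positions 104, 113, 175.
NcoI cuts after the first base of each site, so after positions 104, 113, 175.
KpnI sites (GGTACC) start at positions 24, 89.
KpnI cuts after base 5 of each site (before the last base), so after positions 28, 93.
Combined cut positions: 28, 93, 104, 113, 175.
Linear molecule, 5 cuts → 6 fragments:
  1–28 → 28 bp
  29–93 → 65 bp
  94–104 → 11 bp
  105–113 → 9 bp
  114–175 → 62 bp
  176–188 → 13 bp
Sorted largest to smallest: 65, 62, 28, 13, 11, 9 bp.

65, 62, 28, 13, 11, 9 bp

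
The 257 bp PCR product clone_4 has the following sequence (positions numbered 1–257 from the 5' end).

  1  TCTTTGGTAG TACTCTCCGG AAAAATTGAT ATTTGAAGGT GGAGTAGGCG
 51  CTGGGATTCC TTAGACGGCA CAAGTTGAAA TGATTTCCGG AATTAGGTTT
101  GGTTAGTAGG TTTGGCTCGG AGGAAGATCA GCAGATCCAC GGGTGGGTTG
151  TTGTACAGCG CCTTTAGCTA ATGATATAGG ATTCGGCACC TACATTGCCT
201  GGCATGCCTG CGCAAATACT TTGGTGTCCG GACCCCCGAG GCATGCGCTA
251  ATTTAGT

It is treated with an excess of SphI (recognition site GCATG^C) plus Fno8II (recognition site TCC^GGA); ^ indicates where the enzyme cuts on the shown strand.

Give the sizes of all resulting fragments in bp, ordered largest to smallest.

SphI sites (GCATGC) start at positions 202, 241.
SphI cuts after base 5 of each site (before the last base), so after positions 206, 245.
Fno8II sites (TCCGGA) start at positions 16, 86, 227.
Fno8II cuts after base 3 of each site, so after positions 18, 88, 229.
Combined cut positions: 18, 88, 206, 229, 245.
Linear molecule, 5 cuts → 6 fragments:
  1–18 → 18 bp
  19–88 → 70 bp
  89–206 → 118 bp
  207–229 → 23 bp
  230–245 → 16 bp
  246–257 → 12 bp
Sorted largest to smallest: 118, 70, 23, 18, 16, 12 bp.

118, 70, 23, 18, 16, 12 bp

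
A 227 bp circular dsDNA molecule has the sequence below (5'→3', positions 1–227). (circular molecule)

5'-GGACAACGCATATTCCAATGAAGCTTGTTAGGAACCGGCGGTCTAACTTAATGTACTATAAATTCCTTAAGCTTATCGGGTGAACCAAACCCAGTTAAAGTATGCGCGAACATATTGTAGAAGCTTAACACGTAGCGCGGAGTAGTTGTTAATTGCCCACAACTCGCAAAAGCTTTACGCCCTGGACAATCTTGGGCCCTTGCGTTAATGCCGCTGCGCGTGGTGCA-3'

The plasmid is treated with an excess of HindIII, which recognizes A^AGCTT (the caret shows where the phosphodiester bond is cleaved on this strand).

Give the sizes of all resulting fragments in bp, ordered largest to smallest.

HindIII sites (AAGCTT) start at positions 21, 69, 121, 170.
HindIII cuts after the first base of each site, so after positions 21, 69, 121, 170.
Circular molecule, 4 cuts → 4 fragments:
  22–69 → 48 bp
  70–121 → 52 bp
  122–170 → 49 bp
  171–227 then 1–21 → 57 + 21 = 78 bp
Sorted largest to smallest: 78, 52, 49, 48 bp.

78, 52, 49, 48 bp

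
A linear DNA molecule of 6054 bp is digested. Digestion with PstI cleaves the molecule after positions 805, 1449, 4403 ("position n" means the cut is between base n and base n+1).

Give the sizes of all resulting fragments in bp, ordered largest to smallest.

Linear molecule, 3 cuts → 4 fragments:
  805 − 0 = 805 bp
  1449 − 805 = 644 bp
  4403 − 1449 = 2954 bp
  6054 − 4403 = 1651 bp
Sorted largest to smallest: 2954, 1651, 805, 644 bp.

2954, 1651, 805, 644 bp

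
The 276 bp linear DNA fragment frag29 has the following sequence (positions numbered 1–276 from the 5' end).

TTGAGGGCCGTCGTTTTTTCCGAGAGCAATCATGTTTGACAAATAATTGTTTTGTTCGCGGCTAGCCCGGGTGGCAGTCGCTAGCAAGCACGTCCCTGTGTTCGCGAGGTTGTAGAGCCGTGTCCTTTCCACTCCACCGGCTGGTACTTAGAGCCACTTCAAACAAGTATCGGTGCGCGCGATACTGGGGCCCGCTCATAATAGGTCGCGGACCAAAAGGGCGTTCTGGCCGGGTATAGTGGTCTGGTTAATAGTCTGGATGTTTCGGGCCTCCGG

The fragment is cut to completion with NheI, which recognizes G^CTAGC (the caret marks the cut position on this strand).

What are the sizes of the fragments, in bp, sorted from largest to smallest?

196, 61, 19 bp

NheI sites (GCTAGC) start at positions 61, 80.
NheI cuts after the first base of each site, so after positions 61, 80.
Linear molecule, 2 cuts → 3 fragments:
  1–61 → 61 bp
  62–80 → 19 bp
  81–276 → 196 bp
Sorted largest to smallest: 196, 61, 19 bp.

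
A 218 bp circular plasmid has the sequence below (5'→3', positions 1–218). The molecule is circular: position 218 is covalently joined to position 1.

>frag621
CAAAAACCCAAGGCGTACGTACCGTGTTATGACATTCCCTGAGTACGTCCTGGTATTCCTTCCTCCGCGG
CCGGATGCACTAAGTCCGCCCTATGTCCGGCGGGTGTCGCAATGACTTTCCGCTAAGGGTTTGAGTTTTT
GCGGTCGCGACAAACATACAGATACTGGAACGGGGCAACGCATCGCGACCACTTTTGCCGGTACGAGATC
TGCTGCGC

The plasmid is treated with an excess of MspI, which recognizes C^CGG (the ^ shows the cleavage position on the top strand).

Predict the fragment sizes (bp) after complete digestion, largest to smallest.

MspI sites (CCGG) start at positions 71, 97, 198.
MspI cuts after the first base of each site, so after positions 71, 97, 198.
Circular molecule, 3 cuts → 3 fragments:
  72–97 → 26 bp
  98–198 → 101 bp
  199–218 then 1–71 → 20 + 71 = 91 bp
Sorted largest to smallest: 101, 91, 26 bp.

101, 91, 26 bp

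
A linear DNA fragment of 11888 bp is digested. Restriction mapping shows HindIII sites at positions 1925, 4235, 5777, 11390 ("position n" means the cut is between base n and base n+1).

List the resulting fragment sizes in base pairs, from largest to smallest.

Linear molecule, 4 cuts → 5 fragments:
  1925 − 0 = 1925 bp
  4235 − 1925 = 2310 bp
  5777 − 4235 = 1542 bp
  11390 − 5777 = 5613 bp
  11888 − 11390 = 498 bp
Sorted largest to smallest: 5613, 2310, 1925, 1542, 498 bp.

5613, 2310, 1925, 1542, 498 bp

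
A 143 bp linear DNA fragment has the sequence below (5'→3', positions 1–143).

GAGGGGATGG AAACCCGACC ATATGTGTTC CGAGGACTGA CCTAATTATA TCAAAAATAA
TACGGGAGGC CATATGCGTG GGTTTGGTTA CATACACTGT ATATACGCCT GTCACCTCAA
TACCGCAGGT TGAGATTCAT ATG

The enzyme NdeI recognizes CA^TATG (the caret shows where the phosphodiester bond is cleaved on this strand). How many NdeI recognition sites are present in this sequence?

CATATG occurs starting at positions 20, 71, 138.
NdeI cuts at 3 sites.

3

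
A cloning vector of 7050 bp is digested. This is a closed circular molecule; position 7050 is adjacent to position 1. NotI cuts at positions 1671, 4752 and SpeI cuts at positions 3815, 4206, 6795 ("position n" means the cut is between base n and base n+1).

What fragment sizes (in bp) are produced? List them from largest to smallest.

2144, 2043, 1926, 546, 391 bp

Combined cut positions (sorted): 1671, 3815, 4206, 4752, 6795.
Circular molecule, 5 cuts → 5 fragments:
  3815 − 1671 = 2144 bp
  4206 − 3815 = 391 bp
  4752 − 4206 = 546 bp
  6795 − 4752 = 2043 bp
  wrap: 7050 − 6795 + 1671 = 1926 bp
Sorted largest to smallest: 2144, 2043, 1926, 546, 391 bp.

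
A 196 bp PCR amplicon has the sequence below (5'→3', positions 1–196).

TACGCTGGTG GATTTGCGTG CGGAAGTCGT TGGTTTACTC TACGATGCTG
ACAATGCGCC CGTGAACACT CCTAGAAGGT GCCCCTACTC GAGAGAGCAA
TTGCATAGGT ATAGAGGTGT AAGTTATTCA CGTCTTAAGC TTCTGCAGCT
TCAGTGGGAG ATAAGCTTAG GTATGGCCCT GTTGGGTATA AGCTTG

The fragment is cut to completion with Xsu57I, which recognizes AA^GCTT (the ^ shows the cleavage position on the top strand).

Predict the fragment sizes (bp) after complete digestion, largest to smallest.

Xsu57I sites (AAGCTT) start at positions 137, 163, 190.
Xsu57I cuts after base 2 of each site, so after positions 138, 164, 191.
Linear molecule, 3 cuts → 4 fragments:
  1–138 → 138 bp
  139–164 → 26 bp
  165–191 → 27 bp
  192–196 → 5 bp
Sorted largest to smallest: 138, 27, 26, 5 bp.

138, 27, 26, 5 bp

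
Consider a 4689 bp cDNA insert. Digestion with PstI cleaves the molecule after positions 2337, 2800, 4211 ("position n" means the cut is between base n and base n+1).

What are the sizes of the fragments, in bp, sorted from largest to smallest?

2337, 1411, 478, 463 bp

Linear molecule, 3 cuts → 4 fragments:
  2337 − 0 = 2337 bp
  2800 − 2337 = 463 bp
  4211 − 2800 = 1411 bp
  4689 − 4211 = 478 bp
Sorted largest to smallest: 2337, 1411, 478, 463 bp.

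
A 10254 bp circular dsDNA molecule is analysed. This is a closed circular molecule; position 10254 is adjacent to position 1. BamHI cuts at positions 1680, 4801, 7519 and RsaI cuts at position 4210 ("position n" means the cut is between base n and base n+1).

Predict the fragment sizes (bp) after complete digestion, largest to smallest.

4415, 2718, 2530, 591 bp

Combined cut positions (sorted): 1680, 4210, 4801, 7519.
Circular molecule, 4 cuts → 4 fragments:
  4210 − 1680 = 2530 bp
  4801 − 4210 = 591 bp
  7519 − 4801 = 2718 bp
  wrap: 10254 − 7519 + 1680 = 4415 bp
Sorted largest to smallest: 4415, 2718, 2530, 591 bp.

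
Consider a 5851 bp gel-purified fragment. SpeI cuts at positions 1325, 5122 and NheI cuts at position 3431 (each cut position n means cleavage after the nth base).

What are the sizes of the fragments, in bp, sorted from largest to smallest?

2106, 1691, 1325, 729 bp

Combined cut positions (sorted): 1325, 3431, 5122.
Linear molecule, 3 cuts → 4 fragments:
  1325 − 0 = 1325 bp
  3431 − 1325 = 2106 bp
  5122 − 3431 = 1691 bp
  5851 − 5122 = 729 bp
Sorted largest to smallest: 2106, 1691, 1325, 729 bp.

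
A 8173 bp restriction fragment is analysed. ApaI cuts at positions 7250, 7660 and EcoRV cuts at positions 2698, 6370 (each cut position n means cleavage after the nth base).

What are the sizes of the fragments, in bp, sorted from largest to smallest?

3672, 2698, 880, 513, 410 bp

Combined cut positions (sorted): 2698, 6370, 7250, 7660.
Linear molecule, 4 cuts → 5 fragments:
  2698 − 0 = 2698 bp
  6370 − 2698 = 3672 bp
  7250 − 6370 = 880 bp
  7660 − 7250 = 410 bp
  8173 − 7660 = 513 bp
Sorted largest to smallest: 3672, 2698, 880, 513, 410 bp.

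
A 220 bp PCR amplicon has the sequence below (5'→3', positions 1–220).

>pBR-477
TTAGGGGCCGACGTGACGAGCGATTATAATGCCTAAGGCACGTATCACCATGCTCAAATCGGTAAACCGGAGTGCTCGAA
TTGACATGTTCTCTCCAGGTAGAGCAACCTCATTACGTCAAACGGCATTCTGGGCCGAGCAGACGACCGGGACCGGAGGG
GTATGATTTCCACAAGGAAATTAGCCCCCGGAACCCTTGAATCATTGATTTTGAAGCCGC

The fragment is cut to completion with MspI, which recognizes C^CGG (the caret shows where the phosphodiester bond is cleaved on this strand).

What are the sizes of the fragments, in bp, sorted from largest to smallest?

MspI sites (CCGG) start at positions 67, 147, 153, 188.
MspI cuts after the first base of each site, so after positions 67, 147, 153, 188.
Linear molecule, 4 cuts → 5 fragments:
  1–67 → 67 bp
  68–147 → 80 bp
  148–153 → 6 bp
  154–188 → 35 bp
  189–220 → 32 bp
Sorted largest to smallest: 80, 67, 35, 32, 6 bp.

80, 67, 35, 32, 6 bp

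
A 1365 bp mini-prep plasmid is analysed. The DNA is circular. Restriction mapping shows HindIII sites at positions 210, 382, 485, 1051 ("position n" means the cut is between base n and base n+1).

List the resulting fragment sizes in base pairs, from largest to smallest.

Circular molecule, 4 cuts → 4 fragments:
  382 − 210 = 172 bp
  485 − 382 = 103 bp
  1051 − 485 = 566 bp
  wrap: 1365 − 1051 + 210 = 524 bp
Sorted largest to smallest: 566, 524, 172, 103 bp.

566, 524, 172, 103 bp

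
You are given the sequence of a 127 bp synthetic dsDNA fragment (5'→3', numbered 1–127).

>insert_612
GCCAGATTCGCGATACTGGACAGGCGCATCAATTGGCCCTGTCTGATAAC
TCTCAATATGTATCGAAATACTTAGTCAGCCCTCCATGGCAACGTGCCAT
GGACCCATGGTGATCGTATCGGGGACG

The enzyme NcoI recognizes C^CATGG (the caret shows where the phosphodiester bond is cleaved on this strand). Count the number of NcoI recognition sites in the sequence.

3

CCATGG occurs starting at positions 84, 97, 105.
NcoI cuts at 3 sites.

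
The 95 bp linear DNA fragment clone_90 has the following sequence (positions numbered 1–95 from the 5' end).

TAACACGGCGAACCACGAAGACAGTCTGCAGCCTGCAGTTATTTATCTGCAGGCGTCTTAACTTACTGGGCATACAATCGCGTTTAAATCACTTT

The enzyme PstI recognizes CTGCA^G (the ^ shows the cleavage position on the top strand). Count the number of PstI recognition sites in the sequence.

CTGCAG occurs starting at positions 26, 33, 47.
PstI cuts at 3 sites.

3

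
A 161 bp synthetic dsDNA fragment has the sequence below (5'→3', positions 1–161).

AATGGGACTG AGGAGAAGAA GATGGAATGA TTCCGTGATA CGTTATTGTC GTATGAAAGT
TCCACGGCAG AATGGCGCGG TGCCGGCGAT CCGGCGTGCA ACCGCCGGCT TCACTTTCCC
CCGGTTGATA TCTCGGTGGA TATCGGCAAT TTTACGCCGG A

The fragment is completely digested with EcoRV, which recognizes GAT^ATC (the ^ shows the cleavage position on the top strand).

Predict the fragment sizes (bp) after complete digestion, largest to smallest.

129, 20, 12 bp

EcoRV sites (GATATC) start at positions 127, 139.
EcoRV cuts after base 3 of each site, so after positions 129, 141.
Linear molecule, 2 cuts → 3 fragments:
  1–129 → 129 bp
  130–141 → 12 bp
  142–161 → 20 bp
Sorted largest to smallest: 129, 20, 12 bp.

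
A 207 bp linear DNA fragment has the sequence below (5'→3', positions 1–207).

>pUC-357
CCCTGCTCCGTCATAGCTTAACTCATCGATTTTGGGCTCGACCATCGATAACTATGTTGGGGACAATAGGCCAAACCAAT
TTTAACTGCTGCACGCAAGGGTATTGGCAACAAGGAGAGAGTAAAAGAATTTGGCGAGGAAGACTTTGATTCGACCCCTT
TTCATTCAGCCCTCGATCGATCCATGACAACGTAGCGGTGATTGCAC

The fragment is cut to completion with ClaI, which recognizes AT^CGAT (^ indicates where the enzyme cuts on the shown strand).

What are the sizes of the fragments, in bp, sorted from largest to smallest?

132, 30, 26, 19 bp

ClaI sites (ATCGAT) start at positions 25, 44, 176.
ClaI cuts after base 2 of each site, so after positions 26, 45, 177.
Linear molecule, 3 cuts → 4 fragments:
  1–26 → 26 bp
  27–45 → 19 bp
  46–177 → 132 bp
  178–207 → 30 bp
Sorted largest to smallest: 132, 30, 26, 19 bp.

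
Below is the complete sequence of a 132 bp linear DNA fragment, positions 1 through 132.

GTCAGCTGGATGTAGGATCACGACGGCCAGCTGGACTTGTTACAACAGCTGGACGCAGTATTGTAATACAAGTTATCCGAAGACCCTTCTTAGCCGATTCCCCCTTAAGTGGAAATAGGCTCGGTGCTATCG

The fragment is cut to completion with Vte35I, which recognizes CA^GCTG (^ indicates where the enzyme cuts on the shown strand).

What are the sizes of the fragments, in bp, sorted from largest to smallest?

85, 25, 18, 4 bp

Vte35I sites (CAGCTG) start at positions 3, 28, 46.
Vte35I cuts after base 2 of each site, so after positions 4, 29, 47.
Linear molecule, 3 cuts → 4 fragments:
  1–4 → 4 bp
  5–29 → 25 bp
  30–47 → 18 bp
  48–132 → 85 bp
Sorted largest to smallest: 85, 25, 18, 4 bp.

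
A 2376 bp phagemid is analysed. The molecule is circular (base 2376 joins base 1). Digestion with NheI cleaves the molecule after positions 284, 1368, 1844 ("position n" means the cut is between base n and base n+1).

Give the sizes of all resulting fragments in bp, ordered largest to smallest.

1084, 816, 476 bp

Circular molecule, 3 cuts → 3 fragments:
  1368 − 284 = 1084 bp
  1844 − 1368 = 476 bp
  wrap: 2376 − 1844 + 284 = 816 bp
Sorted largest to smallest: 1084, 816, 476 bp.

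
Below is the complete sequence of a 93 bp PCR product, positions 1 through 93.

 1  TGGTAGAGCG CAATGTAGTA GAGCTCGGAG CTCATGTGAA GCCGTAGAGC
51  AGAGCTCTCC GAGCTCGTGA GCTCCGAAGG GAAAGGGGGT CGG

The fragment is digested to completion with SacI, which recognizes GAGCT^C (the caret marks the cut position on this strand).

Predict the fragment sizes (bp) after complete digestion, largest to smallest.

25, 24, 20, 9, 8, 7 bp

SacI sites (GAGCTC) start at positions 21, 28, 52, 61, 69.
SacI cuts after base 5 of each site (before the last base), so after positions 25, 32, 56, 65, 73.
Linear molecule, 5 cuts → 6 fragments:
  1–25 → 25 bp
  26–32 → 7 bp
  33–56 → 24 bp
  57–65 → 9 bp
  66–73 → 8 bp
  74–93 → 20 bp
Sorted largest to smallest: 25, 24, 20, 9, 8, 7 bp.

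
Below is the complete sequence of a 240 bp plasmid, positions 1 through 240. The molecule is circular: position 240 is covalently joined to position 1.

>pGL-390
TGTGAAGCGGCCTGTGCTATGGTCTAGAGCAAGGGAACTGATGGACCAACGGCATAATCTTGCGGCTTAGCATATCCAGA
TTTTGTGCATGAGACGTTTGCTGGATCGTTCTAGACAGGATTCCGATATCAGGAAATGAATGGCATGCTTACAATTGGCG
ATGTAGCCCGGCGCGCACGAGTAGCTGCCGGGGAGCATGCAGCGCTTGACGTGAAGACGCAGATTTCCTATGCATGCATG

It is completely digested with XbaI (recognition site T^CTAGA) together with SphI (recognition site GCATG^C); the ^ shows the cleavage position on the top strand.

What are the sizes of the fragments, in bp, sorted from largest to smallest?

87, 52, 37, 37, 27 bp

XbaI sites (TCTAGA) start at positions 23, 110.
XbaI cuts after the first base of each site, so after positions 23, 110.
SphI sites (GCATGC) start at positions 143, 195, 232.
SphI cuts after base 5 of each site (before the last base), so after positions 147, 199, 236.
Combined cut positions: 23, 110, 147, 199, 236.
Circular molecule, 5 cuts → 5 fragments:
  24–110 → 87 bp
  111–147 → 37 bp
  148–199 → 52 bp
  200–236 → 37 bp
  237–240 then 1–23 → 4 + 23 = 27 bp
Sorted largest to smallest: 87, 52, 37, 37, 27 bp.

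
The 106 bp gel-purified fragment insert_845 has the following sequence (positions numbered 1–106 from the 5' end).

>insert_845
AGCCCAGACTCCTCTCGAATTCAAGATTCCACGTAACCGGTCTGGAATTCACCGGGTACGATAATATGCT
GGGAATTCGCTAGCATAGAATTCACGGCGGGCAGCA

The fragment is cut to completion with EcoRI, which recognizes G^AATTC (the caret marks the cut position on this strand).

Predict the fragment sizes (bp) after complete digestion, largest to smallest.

28, 28, 18, 17, 15 bp

EcoRI sites (GAATTC) start at positions 17, 45, 73, 88.
EcoRI cuts after the first base of each site, so after positions 17, 45, 73, 88.
Linear molecule, 4 cuts → 5 fragments:
  1–17 → 17 bp
  18–45 → 28 bp
  46–73 → 28 bp
  74–88 → 15 bp
  89–106 → 18 bp
Sorted largest to smallest: 28, 28, 18, 17, 15 bp.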